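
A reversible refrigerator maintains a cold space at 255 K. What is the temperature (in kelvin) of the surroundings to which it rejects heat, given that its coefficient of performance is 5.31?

T_H ≈ 303.0 K

COP_R = T_C/(T_H − T_C) ⇒ T_H = T_C·(1 + 1/COP_R) = 255.00 × (1 + 1/5.31) = 303.0 K.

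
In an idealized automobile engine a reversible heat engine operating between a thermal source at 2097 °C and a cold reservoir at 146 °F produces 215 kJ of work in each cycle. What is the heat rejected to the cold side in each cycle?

T_H = 2097 °C → 2097 + 273.15 = 2370.15 K.
T_C = 146 °F → (146 − 32) × 5/9 = 63.33 °C = 336.48 K.
Carnot efficiency: η = 1 − T_C/T_H = 1 − 336.48/2370.15 = 0.8580.
Since Q_C/Q_H = T_C/T_H and Q_H = W/η, Q_C = W·T_C/(T_H − T_C) = 215 × 336.48/2033.67 = 35.6 kJ.

Q_C ≈ 35.6 kJ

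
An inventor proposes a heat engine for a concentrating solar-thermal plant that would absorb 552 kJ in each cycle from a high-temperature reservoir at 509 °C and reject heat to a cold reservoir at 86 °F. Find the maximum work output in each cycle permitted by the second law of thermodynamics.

T_H = 509 °C → 509 + 273.15 = 782.15 K.
T_C = 86 °F → (86 − 32) × 5/9 = 30.00 °C = 303.15 K.
The second-law ceiling is the Carnot efficiency, η_max = 1 − T_C/T_H = 1 − 303.15/782.15 = 0.6124.
W_max = η_max · Q_H = 0.6124 × 552 = 338.1 kJ.

W_max ≈ 338.1 kJ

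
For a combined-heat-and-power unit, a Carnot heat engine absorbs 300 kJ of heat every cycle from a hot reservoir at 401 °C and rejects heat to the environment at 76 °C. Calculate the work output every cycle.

W ≈ 145 kJ

T_H = 401 °C → 401 + 273.15 = 674.15 K.
T_C = 76 °C → 76 + 273.15 = 349.15 K.
Since the cycle is reversible, η = 1 − T_C/T_H = 1 − 349.15/674.15 = 0.4821.
W = η·Q_H = 0.4821 × 300 = 145 kJ.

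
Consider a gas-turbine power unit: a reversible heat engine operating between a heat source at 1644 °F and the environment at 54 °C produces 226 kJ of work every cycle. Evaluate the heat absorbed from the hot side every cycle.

Q_H ≈ 314 kJ

T_H = 1644 °F → (1644 − 32) × 5/9 = 895.56 °C = 1168.71 K.
T_C = 54 °C → 54 + 273.15 = 327.15 K.
η_rev = 1 − T_C/T_H = 1 − 327.15/1168.71 = 0.7201.
Q_H = W/η = 226/0.7201 = 314 kJ.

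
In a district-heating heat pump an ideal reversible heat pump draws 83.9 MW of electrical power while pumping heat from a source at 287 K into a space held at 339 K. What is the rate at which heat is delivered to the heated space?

For a reversible heat pump, COP_HP = T_H/(T_H − T_C) = 339.00/52.00 = 6.5192.
Q_H = COP_HP · W = 6.5192 × 83.9 = 547 MW.

Q̇_H ≈ 547 MW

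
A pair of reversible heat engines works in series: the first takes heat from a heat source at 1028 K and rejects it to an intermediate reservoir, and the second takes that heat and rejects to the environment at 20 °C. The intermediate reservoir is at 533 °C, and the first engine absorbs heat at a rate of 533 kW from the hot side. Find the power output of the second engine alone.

Ẇ₂ ≈ 266 kW

T_C = 20 °C → 20 + 273.15 = 293.15 K.
T_m = 533 °C → 533 + 273.15 = 806.15 K.
Heat entering the second stage: Q_m = Q_H·(T_m/T_H) = 533 × 806.15/1028.00 = 418 kW.
Second-stage efficiency η₂ = 1 − T_C/T_m = 1 − 293.15/806.15 = 0.6364, so W₂ = η₂·Q_m = 266 kW.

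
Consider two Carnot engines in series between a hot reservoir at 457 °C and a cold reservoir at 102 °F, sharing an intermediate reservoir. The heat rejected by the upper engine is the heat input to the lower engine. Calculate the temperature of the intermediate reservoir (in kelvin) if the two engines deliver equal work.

T_m ≈ 521.1 K

T_H = 457 °C → 457 + 273.15 = 730.15 K.
T_C = 102 °F → (102 − 32) × 5/9 = 38.89 °C = 312.04 K.
For reversible stages Q_m = Q_H·(T_m/T_H). Setting W₁ = Q_H(1 − T_m/T_H) equal to W₂ = Q_m(1 − T_C/T_m) = Q_H·(T_m − T_C)/T_H gives T_H − T_m = T_m − T_C, so T_m = (T_H + T_C)/2 = (730.15 + 312.04)/2 = 521.1 K.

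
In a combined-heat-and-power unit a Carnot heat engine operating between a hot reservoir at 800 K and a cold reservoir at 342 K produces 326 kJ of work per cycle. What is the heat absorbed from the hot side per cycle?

η_rev = 1 − T_C/T_H = 1 − 342.00/800.00 = 0.5725.
Q_H = W/η = 326/0.5725 = 569 kJ.

Q_H ≈ 569 kJ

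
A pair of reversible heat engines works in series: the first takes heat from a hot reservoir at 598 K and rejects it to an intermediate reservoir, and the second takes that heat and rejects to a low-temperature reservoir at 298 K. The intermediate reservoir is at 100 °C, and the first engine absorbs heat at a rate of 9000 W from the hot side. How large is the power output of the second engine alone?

T_m = 100 °C → 100 + 273.15 = 373.15 K.
Heat entering the second stage: Q_m = Q_H·(T_m/T_H) = 9000 × 373.15/598.00 = 5620 W.
Second-stage efficiency η₂ = 1 − T_C/T_m = 1 − 298.00/373.15 = 0.2014, so W₂ = η₂·Q_m = 1130 W.

Ẇ₂ ≈ 1130 W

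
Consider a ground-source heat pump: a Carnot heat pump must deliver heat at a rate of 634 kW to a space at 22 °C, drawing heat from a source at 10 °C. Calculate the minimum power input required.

Ẇ_in ≈ 25.78 kW

T_H = 22 °C → 22 + 273.15 = 295.15 K.
T_C = 10 °C → 10 + 273.15 = 283.15 K.
The Carnot heat-pump COP is COP_HP = T_H/(T_H − T_C) = 295.15/12.00 = 24.5958.
W = Q_H/COP_HP = 634/24.5958 = 25.78 kW.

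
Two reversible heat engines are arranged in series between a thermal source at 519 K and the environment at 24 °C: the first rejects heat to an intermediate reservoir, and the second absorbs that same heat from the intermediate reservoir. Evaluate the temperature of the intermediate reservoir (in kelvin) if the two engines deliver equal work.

T_m ≈ 408.1 K

T_C = 24 °C → 24 + 273.15 = 297.15 K.
For reversible stages Q_m = Q_H·(T_m/T_H). Setting W₁ = Q_H(1 − T_m/T_H) equal to W₂ = Q_m(1 − T_C/T_m) = Q_H·(T_m − T_C)/T_H gives T_H − T_m = T_m − T_C, so T_m = (T_H + T_C)/2 = (519.00 + 297.15)/2 = 408.1 K.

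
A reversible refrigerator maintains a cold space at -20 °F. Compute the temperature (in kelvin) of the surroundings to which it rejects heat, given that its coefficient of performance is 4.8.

T_C = -20 °F → (-20 − 32) × 5/9 = -28.89 °C = 244.26 K.
COP_R = T_C/(T_H − T_C) ⇒ T_H = T_C·(1 + 1/COP_R) = 244.26 × (1 + 1/4.8) = 295.1 K.

T_H ≈ 295.1 K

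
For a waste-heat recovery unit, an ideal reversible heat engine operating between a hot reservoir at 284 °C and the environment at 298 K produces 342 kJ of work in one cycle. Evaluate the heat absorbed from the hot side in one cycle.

Q_H ≈ 735 kJ

T_H = 284 °C → 284 + 273.15 = 557.15 K.
η_rev = 1 − T_C/T_H = 1 − 298.00/557.15 = 0.4651.
Q_H = W/η = 342/0.4651 = 735 kJ.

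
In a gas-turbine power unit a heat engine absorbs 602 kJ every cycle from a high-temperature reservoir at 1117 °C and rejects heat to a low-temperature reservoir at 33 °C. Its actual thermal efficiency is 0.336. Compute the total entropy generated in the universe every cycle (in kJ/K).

T_H = 1117 °C → 1117 + 273.15 = 1390.15 K.
T_C = 33 °C → 33 + 273.15 = 306.15 K.
W = η·Q_H = 0.336 × 602 = 202.3 kJ, so Q_C = Q_H − W = 399.7 kJ.
The hot reservoir loses entropy Q_H/T_H = 602/1390.15 = 0.4330 kJ/K; the cold reservoir gains Q_C/T_C = 399.7/306.15 = 1.306 kJ/K.
ΔS_univ = −Q_H/T_H + Q_C/T_C = 0.8726 kJ/K (> 0, since η = 0.336 < η_Carnot = 0.780).

ΔS_univ ≈ 0.8726 kJ/K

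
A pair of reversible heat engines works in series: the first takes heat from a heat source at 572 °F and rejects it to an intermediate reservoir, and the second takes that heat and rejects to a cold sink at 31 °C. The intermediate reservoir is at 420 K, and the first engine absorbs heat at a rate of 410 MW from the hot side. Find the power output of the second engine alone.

T_H = 572 °F → (572 − 32) × 5/9 = 300.00 °C = 573.15 K.
T_C = 31 °C → 31 + 273.15 = 304.15 K.
Heat entering the second stage: Q_m = Q_H·(T_m/T_H) = 410 × 420.00/573.15 = 300.4 MW.
Second-stage efficiency η₂ = 1 − T_C/T_m = 1 − 304.15/420.00 = 0.2758, so W₂ = η₂·Q_m = 82.87 MW.

Ẇ₂ ≈ 82.87 MW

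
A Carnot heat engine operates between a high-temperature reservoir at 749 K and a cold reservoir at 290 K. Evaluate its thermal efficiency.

η ≈ 0.6128

Carnot efficiency: η = 1 − T_C/T_H = 1 − 290.00/749.00 = 0.6128.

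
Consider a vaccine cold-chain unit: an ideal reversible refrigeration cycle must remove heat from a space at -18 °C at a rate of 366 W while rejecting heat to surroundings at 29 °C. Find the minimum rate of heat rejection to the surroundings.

Q̇_H ≈ 433 W

T_H = 29 °C → 29 + 273.15 = 302.15 K.
T_C = -18 °C → -18 + 273.15 = 255.15 K.
For a reversible cycle Q_H/Q_C = T_H/T_C, so Q_H = Q_C·T_H/T_C = 366 × 302.15/255.15 = 433 W.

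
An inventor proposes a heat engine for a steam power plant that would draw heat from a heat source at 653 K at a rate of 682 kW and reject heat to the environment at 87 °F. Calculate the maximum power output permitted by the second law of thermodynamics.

T_C = 87 °F → (87 − 32) × 5/9 = 30.56 °C = 303.71 K.
By the Carnot theorem, η_max = 1 − T_C/T_H = 1 − 303.71/653.00 = 0.5349.
W_max = η_max · Q_H = 0.5349 × 682 = 365 kW.

Ẇ_max ≈ 365 kW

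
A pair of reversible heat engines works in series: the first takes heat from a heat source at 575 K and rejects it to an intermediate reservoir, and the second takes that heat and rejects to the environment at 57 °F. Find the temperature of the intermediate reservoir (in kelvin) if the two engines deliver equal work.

T_C = 57 °F → (57 − 32) × 5/9 = 13.89 °C = 287.04 K.
For reversible stages Q_m = Q_H·(T_m/T_H). Setting W₁ = Q_H(1 − T_m/T_H) equal to W₂ = Q_m(1 − T_C/T_m) = Q_H·(T_m − T_C)/T_H gives T_H − T_m = T_m − T_C, so T_m = (T_H + T_C)/2 = (575.00 + 287.04)/2 = 431.0 K.

T_m ≈ 431.0 K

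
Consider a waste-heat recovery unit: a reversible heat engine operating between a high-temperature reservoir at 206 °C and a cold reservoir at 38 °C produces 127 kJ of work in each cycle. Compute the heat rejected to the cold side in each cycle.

Q_C ≈ 235 kJ

T_H = 206 °C → 206 + 273.15 = 479.15 K.
T_C = 38 °C → 38 + 273.15 = 311.15 K.
Since the cycle is reversible, η = 1 − T_C/T_H = 1 − 311.15/479.15 = 0.3506.
Since Q_C/Q_H = T_C/T_H and Q_H = W/η, Q_C = W·T_C/(T_H − T_C) = 127 × 311.15/168.00 = 235 kJ.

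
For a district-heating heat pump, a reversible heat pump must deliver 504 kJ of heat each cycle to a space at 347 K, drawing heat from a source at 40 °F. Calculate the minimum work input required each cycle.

T_C = 40 °F → (40 − 32) × 5/9 = 4.44 °C = 277.59 K.
For a reversible heat pump, COP_HP = T_H/(T_H − T_C) = 347.00/69.41 = 4.9996.
W = Q_H/COP_HP = 504/4.9996 = 101 kJ.

W_in ≈ 101 kJ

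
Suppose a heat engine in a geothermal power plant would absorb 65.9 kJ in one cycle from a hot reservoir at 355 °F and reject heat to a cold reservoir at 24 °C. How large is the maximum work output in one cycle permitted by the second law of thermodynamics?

T_H = 355 °F → (355 − 32) × 5/9 = 179.44 °C = 452.59 K.
T_C = 24 °C → 24 + 273.15 = 297.15 K.
By the Carnot theorem, η_max = 1 − T_C/T_H = 1 − 297.15/452.59 = 0.3435.
W_max = η_max · Q_H = 0.3435 × 65.9 = 22.6 kJ.

W_max ≈ 22.6 kJ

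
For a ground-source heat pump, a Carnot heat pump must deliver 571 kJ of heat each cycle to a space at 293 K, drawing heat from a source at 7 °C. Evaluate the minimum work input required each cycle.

W_in ≈ 25.0 kJ

T_C = 7 °C → 7 + 273.15 = 280.15 K.
For a reversible heat pump, COP_HP = T_H/(T_H − T_C) = 293.00/12.85 = 22.8016.
W = Q_H/COP_HP = 571/22.8016 = 25.0 kJ.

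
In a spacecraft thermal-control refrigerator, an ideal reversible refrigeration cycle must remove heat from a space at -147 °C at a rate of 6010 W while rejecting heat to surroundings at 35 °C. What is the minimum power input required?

Ẇ_in ≈ 8671 W

T_H = 35 °C → 35 + 273.15 = 308.15 K.
T_C = -147 °C → -147 + 273.15 = 126.15 K.
COP_R = T_C/(T_H − T_C) = 126.15/182.00 = 0.6931.
W = Q_C/COP_R = 6010/0.6931 = 8671 W.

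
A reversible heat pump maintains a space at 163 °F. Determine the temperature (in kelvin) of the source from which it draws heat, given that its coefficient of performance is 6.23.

T_C ≈ 290 K

T_H = 163 °F → (163 − 32) × 5/9 = 72.78 °C = 345.93 K.
COP_HP = T_H/(T_H − T_C) ⇒ T_C = T_H·(COP_HP − 1)/COP_HP = 345.93 × (6.23 − 1)/6.23 = 290 K.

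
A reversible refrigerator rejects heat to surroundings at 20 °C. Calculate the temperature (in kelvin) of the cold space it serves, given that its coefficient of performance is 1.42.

T_C ≈ 172 K

T_H = 20 °C → 20 + 273.15 = 293.15 K.
COP_R = T_C/(T_H − T_C) ⇒ T_C = T_H·COP_R/(1 + COP_R) = 293.15 × 1.42/(1 + 1.42) = 172 K.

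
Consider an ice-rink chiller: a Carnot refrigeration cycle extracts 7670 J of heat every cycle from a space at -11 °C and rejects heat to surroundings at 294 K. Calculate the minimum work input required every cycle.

T_C = -11 °C → -11 + 273.15 = 262.15 K.
COP_R = T_C/(T_H − T_C) = 262.15/31.85 = 8.2308.
W = Q_C/COP_R = 7670/8.2308 = 931.9 J.

W_in ≈ 931.9 J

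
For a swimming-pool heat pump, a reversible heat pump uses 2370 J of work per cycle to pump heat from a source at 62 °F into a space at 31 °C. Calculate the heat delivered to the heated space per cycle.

T_H = 31 °C → 31 + 273.15 = 304.15 K.
T_C = 62 °F → (62 − 32) × 5/9 = 16.67 °C = 289.82 K.
Reversible heating COP: COP_HP = T_H/(T_H − T_C) = 304.15/14.33 = 21.2198.
Q_H = COP_HP · W = 21.2198 × 2370 = 50290 J.

Q_H ≈ 50290 J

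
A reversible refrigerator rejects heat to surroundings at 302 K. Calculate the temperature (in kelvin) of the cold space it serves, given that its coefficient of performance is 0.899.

COP_R = T_C/(T_H − T_C) ⇒ T_C = T_H·COP_R/(1 + COP_R) = 302.00 × 0.899/(1 + 0.899) = 143 K.

T_C ≈ 143 K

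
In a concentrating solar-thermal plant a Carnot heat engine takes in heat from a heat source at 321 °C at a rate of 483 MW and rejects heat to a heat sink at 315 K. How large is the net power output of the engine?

Ẇ ≈ 227 MW

T_H = 321 °C → 321 + 273.15 = 594.15 K.
η_rev = 1 − T_C/T_H = 1 − 315.00/594.15 = 0.4698.
W = η·Q_H = 0.4698 × 483 = 227 MW.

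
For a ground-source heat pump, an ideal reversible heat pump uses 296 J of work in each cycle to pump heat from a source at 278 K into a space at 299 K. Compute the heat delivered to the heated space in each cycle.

Reversible heating COP: COP_HP = T_H/(T_H − T_C) = 299.00/21.00 = 14.2381.
Q_H = COP_HP · W = 14.2381 × 296 = 4210 J.

Q_H ≈ 4210 J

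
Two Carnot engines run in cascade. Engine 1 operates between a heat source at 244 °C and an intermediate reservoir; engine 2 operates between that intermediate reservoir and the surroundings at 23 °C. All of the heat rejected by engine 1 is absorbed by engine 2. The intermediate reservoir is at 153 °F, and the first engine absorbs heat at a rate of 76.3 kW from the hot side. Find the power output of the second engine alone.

T_H = 244 °C → 244 + 273.15 = 517.15 K.
T_C = 23 °C → 23 + 273.15 = 296.15 K.
T_m = 153 °F → (153 − 32) × 5/9 = 67.22 °C = 340.37 K.
Heat entering the second stage: Q_m = Q_H·(T_m/T_H) = 76.3 × 340.37/517.15 = 50.2 kW.
Second-stage efficiency η₂ = 1 − T_C/T_m = 1 − 296.15/340.37 = 0.1299, so W₂ = η₂·Q_m = 6.52 kW.

Ẇ₂ ≈ 6.52 kW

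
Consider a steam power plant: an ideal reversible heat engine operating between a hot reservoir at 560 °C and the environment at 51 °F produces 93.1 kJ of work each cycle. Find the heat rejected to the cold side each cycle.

Q_C ≈ 48.1 kJ

T_H = 560 °C → 560 + 273.15 = 833.15 K.
T_C = 51 °F → (51 − 32) × 5/9 = 10.56 °C = 283.71 K.
η_rev = 1 − T_C/T_H = 1 − 283.71/833.15 = 0.6595.
Since Q_C/Q_H = T_C/T_H and Q_H = W/η, Q_C = W·T_C/(T_H − T_C) = 93.1 × 283.71/549.44 = 48.1 kJ.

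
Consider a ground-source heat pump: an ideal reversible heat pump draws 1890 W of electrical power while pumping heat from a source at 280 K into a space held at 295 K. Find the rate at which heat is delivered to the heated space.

Q̇_H ≈ 37200 W

The Carnot heat-pump COP is COP_HP = T_H/(T_H − T_C) = 295.00/15.00 = 19.6667.
Q_H = COP_HP · W = 19.6667 × 1890 = 37200 W.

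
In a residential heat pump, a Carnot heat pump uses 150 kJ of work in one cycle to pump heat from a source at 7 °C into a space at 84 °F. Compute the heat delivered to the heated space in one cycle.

Q_H ≈ 2070 kJ

T_H = 84 °F → (84 − 32) × 5/9 = 28.89 °C = 302.04 K.
T_C = 7 °C → 7 + 273.15 = 280.15 K.
The Carnot heat-pump COP is COP_HP = T_H/(T_H − T_C) = 302.04/21.89 = 13.7987.
Q_H = COP_HP · W = 13.7987 × 150 = 2070 kJ.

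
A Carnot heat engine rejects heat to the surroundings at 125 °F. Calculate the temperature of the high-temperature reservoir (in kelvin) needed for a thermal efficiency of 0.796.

T_H ≈ 1592 K

T_C = 125 °F → (125 − 32) × 5/9 = 51.67 °C = 324.82 K.
From η = 1 − T_C/T_H, solving for T_H gives T_H = T_C/(1 − η) = 324.82/(1 − 0.796) = 1592 K.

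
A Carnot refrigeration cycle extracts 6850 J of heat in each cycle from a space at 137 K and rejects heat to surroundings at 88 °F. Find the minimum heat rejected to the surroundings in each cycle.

Q_H ≈ 15210 J

T_H = 88 °F → (88 − 32) × 5/9 = 31.11 °C = 304.26 K.
For a reversible cycle Q_H/Q_C = T_H/T_C, so Q_H = Q_C·T_H/T_C = 6850 × 304.26/137.00 = 15210 J.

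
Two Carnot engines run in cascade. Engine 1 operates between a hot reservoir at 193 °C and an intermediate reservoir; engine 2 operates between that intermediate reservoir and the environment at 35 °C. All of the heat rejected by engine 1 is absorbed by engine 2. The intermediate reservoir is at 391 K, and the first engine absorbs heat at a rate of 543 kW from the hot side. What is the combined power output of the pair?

Ẇ_total ≈ 184 kW

T_H = 193 °C → 193 + 273.15 = 466.15 K.
T_C = 35 °C → 35 + 273.15 = 308.15 K.
Two reversible stages in series are equivalent to a single Carnot engine between T_H and T_C, so η_total = 1 − T_C/T_H = 1 − 308.15/466.15 = 0.3389.
W_total = η_total · Q_H = 0.3389 × 543 = 184 kW.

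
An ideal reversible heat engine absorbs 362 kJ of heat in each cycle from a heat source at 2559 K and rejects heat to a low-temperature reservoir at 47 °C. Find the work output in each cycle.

T_C = 47 °C → 47 + 273.15 = 320.15 K.
η_rev = 1 − T_C/T_H = 1 − 320.15/2559.00 = 0.8749.
W = η·Q_H = 0.8749 × 362 = 316.7 kJ.

W ≈ 316.7 kJ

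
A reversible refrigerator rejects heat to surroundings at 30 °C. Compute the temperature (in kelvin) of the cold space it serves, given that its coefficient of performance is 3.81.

T_H = 30 °C → 30 + 273.15 = 303.15 K.
COP_R = T_C/(T_H − T_C) ⇒ T_C = T_H·COP_R/(1 + COP_R) = 303.15 × 3.81/(1 + 3.81) = 240.1 K.

T_C ≈ 240.1 K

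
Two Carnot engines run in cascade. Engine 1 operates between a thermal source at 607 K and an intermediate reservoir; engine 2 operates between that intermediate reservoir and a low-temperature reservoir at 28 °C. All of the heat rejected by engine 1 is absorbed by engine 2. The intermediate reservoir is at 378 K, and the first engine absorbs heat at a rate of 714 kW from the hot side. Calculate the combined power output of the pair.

T_C = 28 °C → 28 + 273.15 = 301.15 K.
Two reversible stages in series are equivalent to a single Carnot engine between T_H and T_C, so η_total = 1 − T_C/T_H = 1 − 301.15/607.00 = 0.5039.
W_total = η_total · Q_H = 0.5039 × 714 = 360 kW.

Ẇ_total ≈ 360 kW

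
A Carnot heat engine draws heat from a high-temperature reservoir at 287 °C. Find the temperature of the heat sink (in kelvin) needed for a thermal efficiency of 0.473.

T_H = 287 °C → 287 + 273.15 = 560.15 K.
From η = 1 − T_C/T_H, T_C = T_H·(1 − η) = 560.15 × (1 − 0.473) = 295.2 K.

T_C ≈ 295.2 K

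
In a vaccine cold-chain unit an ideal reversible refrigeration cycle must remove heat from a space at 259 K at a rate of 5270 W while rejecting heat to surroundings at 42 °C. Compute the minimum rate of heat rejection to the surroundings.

Q̇_H ≈ 6413 W

T_H = 42 °C → 42 + 273.15 = 315.15 K.
For a reversible cycle Q_H/Q_C = T_H/T_C, so Q_H = Q_C·T_H/T_C = 5270 × 315.15/259.00 = 6413 W.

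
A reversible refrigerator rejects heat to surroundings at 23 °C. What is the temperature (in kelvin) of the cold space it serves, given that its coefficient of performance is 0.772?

T_C ≈ 129.0 K

T_H = 23 °C → 23 + 273.15 = 296.15 K.
COP_R = T_C/(T_H − T_C) ⇒ T_C = T_H·COP_R/(1 + COP_R) = 296.15 × 0.772/(1 + 0.772) = 129.0 K.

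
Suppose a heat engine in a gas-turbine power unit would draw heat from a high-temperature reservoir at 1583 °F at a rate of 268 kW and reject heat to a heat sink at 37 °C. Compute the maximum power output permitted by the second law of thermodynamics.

T_H = 1583 °F → (1583 − 32) × 5/9 = 861.67 °C = 1134.82 K.
T_C = 37 °C → 37 + 273.15 = 310.15 K.
The second-law ceiling is the Carnot efficiency, η_max = 1 − T_C/T_H = 1 − 310.15/1134.82 = 0.7267.
W_max = η_max · Q_H = 0.7267 × 268 = 195 kW.

Ẇ_max ≈ 195 kW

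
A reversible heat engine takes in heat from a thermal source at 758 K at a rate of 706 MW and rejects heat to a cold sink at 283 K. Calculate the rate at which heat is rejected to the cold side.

Carnot efficiency: η = 1 − T_C/T_H = 1 − 283.00/758.00 = 0.6266.
For a reversible cycle Q_C/Q_H = T_C/T_H, so Q_C = 706 × 283.00/758.00 = 264 MW.

Q̇_C ≈ 264 MW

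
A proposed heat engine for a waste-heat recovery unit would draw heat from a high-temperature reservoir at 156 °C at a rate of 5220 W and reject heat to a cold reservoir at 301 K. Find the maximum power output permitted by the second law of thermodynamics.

T_H = 156 °C → 156 + 273.15 = 429.15 K.
The upper bound on efficiency is η_max = 1 − T_C/T_H = 1 − 301.00/429.15 = 0.2986.
W_max = η_max · Q_H = 0.2986 × 5220 = 1560 W.

Ẇ_max ≈ 1560 W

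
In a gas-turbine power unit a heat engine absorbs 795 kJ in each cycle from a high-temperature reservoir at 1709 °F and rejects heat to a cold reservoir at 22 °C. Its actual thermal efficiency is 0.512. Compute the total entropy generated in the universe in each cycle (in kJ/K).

ΔS_univ ≈ 0.6546 kJ/K

T_H = 1709 °F → (1709 − 32) × 5/9 = 931.67 °C = 1204.82 K.
T_C = 22 °C → 22 + 273.15 = 295.15 K.
W = η·Q_H = 0.512 × 795 = 407.0 kJ, so Q_C = Q_H − W = 388.0 kJ.
Reservoir entropy changes: ΔS_H = −Q_H/T_H = −795/1204.82 = -0.6599 kJ/K and ΔS_C = +Q_C/T_C = 388.0/295.15 = 1.314 kJ/K.
ΔS_univ = −Q_H/T_H + Q_C/T_C = 0.6546 kJ/K (> 0, since η = 0.512 < η_Carnot = 0.755).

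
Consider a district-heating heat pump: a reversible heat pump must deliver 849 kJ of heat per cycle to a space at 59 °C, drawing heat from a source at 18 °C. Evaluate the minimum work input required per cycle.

T_H = 59 °C → 59 + 273.15 = 332.15 K.
T_C = 18 °C → 18 + 273.15 = 291.15 K.
Reversible heating COP: COP_HP = T_H/(T_H − T_C) = 332.15/41.00 = 8.1012.
W = Q_H/COP_HP = 849/8.1012 = 105 kJ.

W_in ≈ 105 kJ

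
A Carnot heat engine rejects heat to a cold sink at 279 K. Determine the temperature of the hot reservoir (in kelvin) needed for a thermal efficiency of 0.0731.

T_H ≈ 301.0 K

From η = 1 − T_C/T_H, solving for T_H gives T_H = T_C/(1 − η) = 279.00/(1 − 0.0731) = 301.0 K.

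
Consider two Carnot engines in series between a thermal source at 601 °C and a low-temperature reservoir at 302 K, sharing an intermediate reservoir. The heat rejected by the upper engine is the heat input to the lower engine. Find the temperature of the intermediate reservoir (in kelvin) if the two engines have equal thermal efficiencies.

T_H = 601 °C → 601 + 273.15 = 874.15 K.
Equal efficiencies require 1 − T_m/T_H = 1 − T_C/T_m, i.e. T_m/T_H = T_C/T_m, so T_m = √(T_H·T_C) = √(874.15 × 302.00) = 513.8 K.

T_m ≈ 513.8 K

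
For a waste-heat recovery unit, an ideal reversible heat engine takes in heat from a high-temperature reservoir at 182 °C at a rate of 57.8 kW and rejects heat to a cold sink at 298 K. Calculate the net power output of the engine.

Ẇ ≈ 20.0 kW

T_H = 182 °C → 182 + 273.15 = 455.15 K.
For a reversible engine, η = 1 − T_C/T_H = 1 − 298.00/455.15 = 0.3453.
W = η·Q_H = 0.3453 × 57.8 = 20.0 kW.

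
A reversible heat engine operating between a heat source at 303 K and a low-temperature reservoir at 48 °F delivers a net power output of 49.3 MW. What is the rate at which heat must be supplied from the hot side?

Q̇_H ≈ 713 MW

T_C = 48 °F → (48 − 32) × 5/9 = 8.89 °C = 282.04 K.
Since the cycle is reversible, η = 1 − T_C/T_H = 1 − 282.04/303.00 = 0.0692.
Q_H = W/η = 49.3/0.0692 = 713 MW.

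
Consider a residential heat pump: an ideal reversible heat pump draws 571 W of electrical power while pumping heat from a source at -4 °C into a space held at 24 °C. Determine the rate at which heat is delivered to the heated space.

T_H = 24 °C → 24 + 273.15 = 297.15 K.
T_C = -4 °C → -4 + 273.15 = 269.15 K.
The Carnot heat-pump COP is COP_HP = T_H/(T_H − T_C) = 297.15/28.00 = 10.6125.
Q_H = COP_HP · W = 10.6125 × 571 = 6060 W.

Q̇_H ≈ 6060 W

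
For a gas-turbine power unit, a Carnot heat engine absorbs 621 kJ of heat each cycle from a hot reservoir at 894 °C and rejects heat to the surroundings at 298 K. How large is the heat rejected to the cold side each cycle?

Q_C ≈ 159 kJ

T_H = 894 °C → 894 + 273.15 = 1167.15 K.
Since the cycle is reversible, η = 1 − T_C/T_H = 1 − 298.00/1167.15 = 0.7447.
For a reversible cycle Q_C/Q_H = T_C/T_H, so Q_C = 621 × 298.00/1167.15 = 159 kJ.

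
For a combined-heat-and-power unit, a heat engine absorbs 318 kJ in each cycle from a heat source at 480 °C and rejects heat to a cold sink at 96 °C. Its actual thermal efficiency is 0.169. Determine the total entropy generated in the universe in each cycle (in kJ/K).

ΔS_univ ≈ 0.294 kJ/K

T_H = 480 °C → 480 + 273.15 = 753.15 K.
T_C = 96 °C → 96 + 273.15 = 369.15 K.
W = η·Q_H = 0.169 × 318 = 53.74 kJ, so Q_C = Q_H − W = 264.3 kJ.
Entropy balance on the reservoirs: −Q_H/T_H = -0.4222 kJ/K, +Q_C/T_C = 0.7159 kJ/K.
ΔS_univ = −Q_H/T_H + Q_C/T_C = 0.294 kJ/K (> 0, since η = 0.169 < η_Carnot = 0.510).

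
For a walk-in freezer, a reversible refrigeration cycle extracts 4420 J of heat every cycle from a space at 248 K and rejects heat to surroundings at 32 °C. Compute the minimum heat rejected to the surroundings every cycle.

Q_H ≈ 5440 J

T_H = 32 °C → 32 + 273.15 = 305.15 K.
For a reversible cycle Q_H/Q_C = T_H/T_C, so Q_H = Q_C·T_H/T_C = 4420 × 305.15/248.00 = 5440 J.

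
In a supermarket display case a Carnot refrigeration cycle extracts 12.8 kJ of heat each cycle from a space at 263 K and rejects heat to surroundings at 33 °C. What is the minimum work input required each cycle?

W_in ≈ 2.100 kJ

T_H = 33 °C → 33 + 273.15 = 306.15 K.
COP_R = T_C/(T_H − T_C) = 263.00/43.15 = 6.0950.
W = Q_C/COP_R = 12.8/6.0950 = 2.100 kJ.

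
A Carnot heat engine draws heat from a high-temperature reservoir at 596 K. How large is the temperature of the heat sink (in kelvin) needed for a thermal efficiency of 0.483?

From η = 1 − T_C/T_H, T_C = T_H·(1 − η) = 596.00 × (1 − 0.483) = 308 K.

T_C ≈ 308 K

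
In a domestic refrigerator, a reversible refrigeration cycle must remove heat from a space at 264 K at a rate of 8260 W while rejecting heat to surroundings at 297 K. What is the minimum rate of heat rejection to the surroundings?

For a reversible cycle Q_H/Q_C = T_H/T_C, so Q_H = Q_C·T_H/T_C = 8260 × 297.00/264.00 = 9290 W.

Q̇_H ≈ 9290 W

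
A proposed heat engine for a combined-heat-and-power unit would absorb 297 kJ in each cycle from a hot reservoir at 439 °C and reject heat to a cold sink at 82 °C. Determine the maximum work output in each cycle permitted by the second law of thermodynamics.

T_H = 439 °C → 439 + 273.15 = 712.15 K.
T_C = 82 °C → 82 + 273.15 = 355.15 K.
The second-law ceiling is the Carnot efficiency, η_max = 1 − T_C/T_H = 1 − 355.15/712.15 = 0.5013.
W_max = η_max · Q_H = 0.5013 × 297 = 149 kJ.

W_max ≈ 149 kJ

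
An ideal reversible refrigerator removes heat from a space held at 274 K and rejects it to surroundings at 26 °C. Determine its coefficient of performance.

T_H = 26 °C → 26 + 273.15 = 299.15 K.
The reversible coefficient of performance is COP_R = T_C/(T_H − T_C) = 274.00/(299.15 − 274.00) = 10.89.

COP_R ≈ 10.89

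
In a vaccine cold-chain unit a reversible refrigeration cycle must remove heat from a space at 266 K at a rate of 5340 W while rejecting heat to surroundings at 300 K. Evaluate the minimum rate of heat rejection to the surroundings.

For a reversible cycle Q_H/Q_C = T_H/T_C, so Q_H = Q_C·T_H/T_C = 5340 × 300.00/266.00 = 6020 W.

Q̇_H ≈ 6020 W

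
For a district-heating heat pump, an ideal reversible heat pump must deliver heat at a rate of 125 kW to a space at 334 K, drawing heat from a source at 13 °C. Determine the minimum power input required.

T_C = 13 °C → 13 + 273.15 = 286.15 K.
For a reversible heat pump, COP_HP = T_H/(T_H − T_C) = 334.00/47.85 = 6.9801.
W = Q_H/COP_HP = 125/6.9801 = 17.91 kW.

Ẇ_in ≈ 17.91 kW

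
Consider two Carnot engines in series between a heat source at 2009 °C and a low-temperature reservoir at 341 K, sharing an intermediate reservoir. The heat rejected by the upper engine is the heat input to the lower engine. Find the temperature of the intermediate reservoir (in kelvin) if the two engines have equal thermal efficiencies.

T_m ≈ 882.2 K

T_H = 2009 °C → 2009 + 273.15 = 2282.15 K.
Equal efficiencies require 1 − T_m/T_H = 1 − T_C/T_m, i.e. T_m/T_H = T_C/T_m, so T_m = √(T_H·T_C) = √(2282.15 × 341.00) = 882.2 K.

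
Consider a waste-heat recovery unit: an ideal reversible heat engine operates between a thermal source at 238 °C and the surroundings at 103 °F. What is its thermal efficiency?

η ≈ 0.388

T_H = 238 °C → 238 + 273.15 = 511.15 K.
T_C = 103 °F → (103 − 32) × 5/9 = 39.44 °C = 312.59 K.
For a reversible engine, η = 1 − T_C/T_H = 1 − 312.59/511.15 = 0.388.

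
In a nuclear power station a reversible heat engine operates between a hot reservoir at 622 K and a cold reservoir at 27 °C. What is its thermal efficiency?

T_C = 27 °C → 27 + 273.15 = 300.15 K.
η_rev = 1 − T_C/T_H = 1 − 300.15/622.00 = 0.517.

η ≈ 0.517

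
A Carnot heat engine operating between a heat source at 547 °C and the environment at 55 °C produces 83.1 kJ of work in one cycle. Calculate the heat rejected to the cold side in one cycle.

T_H = 547 °C → 547 + 273.15 = 820.15 K.
T_C = 55 °C → 55 + 273.15 = 328.15 K.
η_rev = 1 − T_C/T_H = 1 − 328.15/820.15 = 0.5999.
Since Q_C/Q_H = T_C/T_H and Q_H = W/η, Q_C = W·T_C/(T_H − T_C) = 83.1 × 328.15/492.00 = 55.43 kJ.

Q_C ≈ 55.43 kJ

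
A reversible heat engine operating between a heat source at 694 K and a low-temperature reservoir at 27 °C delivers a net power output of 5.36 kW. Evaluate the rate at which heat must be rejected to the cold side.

Q̇_C ≈ 4.08 kW

T_C = 27 °C → 27 + 273.15 = 300.15 K.
Carnot efficiency: η = 1 − T_C/T_H = 1 − 300.15/694.00 = 0.5675.
Since Q_C/Q_H = T_C/T_H and Q_H = W/η, Q_C = W·T_C/(T_H − T_C) = 5.36 × 300.15/393.85 = 4.08 kW.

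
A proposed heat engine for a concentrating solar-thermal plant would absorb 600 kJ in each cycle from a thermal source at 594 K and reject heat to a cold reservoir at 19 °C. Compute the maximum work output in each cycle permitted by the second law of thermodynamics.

T_C = 19 °C → 19 + 273.15 = 292.15 K.
The second-law ceiling is the Carnot efficiency, η_max = 1 − T_C/T_H = 1 − 292.15/594.00 = 0.5082.
W_max = η_max · Q_H = 0.5082 × 600 = 305 kJ.

W_max ≈ 305 kJ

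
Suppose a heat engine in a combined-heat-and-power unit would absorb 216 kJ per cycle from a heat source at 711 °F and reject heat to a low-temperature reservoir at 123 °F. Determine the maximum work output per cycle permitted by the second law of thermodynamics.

T_H = 711 °F → (711 − 32) × 5/9 = 377.22 °C = 650.37 K.
T_C = 123 °F → (123 − 32) × 5/9 = 50.56 °C = 323.71 K.
By the Carnot theorem, η_max = 1 − T_C/T_H = 1 − 323.71/650.37 = 0.5023.
W_max = η_max · Q_H = 0.5023 × 216 = 108 kJ.

W_max ≈ 108 kJ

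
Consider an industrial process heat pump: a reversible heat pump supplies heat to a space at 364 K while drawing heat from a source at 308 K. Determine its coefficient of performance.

For a reversible heat pump, COP_HP = T_H/(T_H − T_C) = 364.00/(364.00 − 308.00) = 6.50.

COP_HP ≈ 6.50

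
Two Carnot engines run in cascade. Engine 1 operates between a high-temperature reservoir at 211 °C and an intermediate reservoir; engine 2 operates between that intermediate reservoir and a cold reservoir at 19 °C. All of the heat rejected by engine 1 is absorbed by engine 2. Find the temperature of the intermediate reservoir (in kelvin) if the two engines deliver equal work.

T_m ≈ 388.1 K

T_H = 211 °C → 211 + 273.15 = 484.15 K.
T_C = 19 °C → 19 + 273.15 = 292.15 K.
For reversible stages Q_m = Q_H·(T_m/T_H). Setting W₁ = Q_H(1 − T_m/T_H) equal to W₂ = Q_m(1 − T_C/T_m) = Q_H·(T_m − T_C)/T_H gives T_H − T_m = T_m − T_C, so T_m = (T_H + T_C)/2 = (484.15 + 292.15)/2 = 388.1 K.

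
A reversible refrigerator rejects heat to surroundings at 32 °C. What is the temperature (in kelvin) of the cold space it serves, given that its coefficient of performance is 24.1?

T_C ≈ 293 K

T_H = 32 °C → 32 + 273.15 = 305.15 K.
COP_R = T_C/(T_H − T_C) ⇒ T_C = T_H·COP_R/(1 + COP_R) = 305.15 × 24.1/(1 + 24.1) = 293 K.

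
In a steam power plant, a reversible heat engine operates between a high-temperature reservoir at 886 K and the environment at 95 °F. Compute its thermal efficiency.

η ≈ 0.6522

T_C = 95 °F → (95 − 32) × 5/9 = 35.00 °C = 308.15 K.
η_rev = 1 − T_C/T_H = 1 − 308.15/886.00 = 0.6522.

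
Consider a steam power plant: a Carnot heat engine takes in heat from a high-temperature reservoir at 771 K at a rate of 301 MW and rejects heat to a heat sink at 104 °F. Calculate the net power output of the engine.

Ẇ ≈ 178.7 MW

T_C = 104 °F → (104 − 32) × 5/9 = 40.00 °C = 313.15 K.
η_rev = 1 − T_C/T_H = 1 − 313.15/771.00 = 0.5938.
W = η·Q_H = 0.5938 × 301 = 178.7 MW.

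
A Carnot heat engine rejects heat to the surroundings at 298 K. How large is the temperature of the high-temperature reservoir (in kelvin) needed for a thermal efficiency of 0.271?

T_H ≈ 409 K

From η = 1 − T_C/T_H, solving for T_H gives T_H = T_C/(1 − η) = 298.00/(1 − 0.271) = 409 K.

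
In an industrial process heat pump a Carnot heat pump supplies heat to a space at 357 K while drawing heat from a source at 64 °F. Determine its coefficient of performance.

T_C = 64 °F → (64 − 32) × 5/9 = 17.78 °C = 290.93 K.
The Carnot heat-pump COP is COP_HP = T_H/(T_H − T_C) = 357.00/(357.00 − 290.93) = 5.40.

COP_HP ≈ 5.40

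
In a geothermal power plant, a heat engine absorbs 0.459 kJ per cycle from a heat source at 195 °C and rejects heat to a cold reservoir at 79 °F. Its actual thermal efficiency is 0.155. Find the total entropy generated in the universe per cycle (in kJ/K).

T_H = 195 °C → 195 + 273.15 = 468.15 K.
T_C = 79 °F → (79 − 32) × 5/9 = 26.11 °C = 299.26 K.
W = η·Q_H = 0.155 × 0.459 = 0.07114 kJ, so Q_C = Q_H − W = 0.3879 kJ.
The hot reservoir loses entropy Q_H/T_H = 0.459/468.15 = 9.805e-04 kJ/K; the cold reservoir gains Q_C/T_C = 0.3879/299.26 = 0.001296 kJ/K.
ΔS_univ = −Q_H/T_H + Q_C/T_C = 3.156e-04 kJ/K (> 0, since η = 0.155 < η_Carnot = 0.361).

ΔS_univ ≈ 3.156e-04 kJ/K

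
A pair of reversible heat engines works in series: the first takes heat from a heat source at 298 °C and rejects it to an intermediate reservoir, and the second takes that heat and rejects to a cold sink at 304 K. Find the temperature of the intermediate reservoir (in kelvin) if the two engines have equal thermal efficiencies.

T_m ≈ 417 K

T_H = 298 °C → 298 + 273.15 = 571.15 K.
Equal efficiencies require 1 − T_m/T_H = 1 − T_C/T_m, i.e. T_m/T_H = T_C/T_m, so T_m = √(T_H·T_C) = √(571.15 × 304.00) = 417 K.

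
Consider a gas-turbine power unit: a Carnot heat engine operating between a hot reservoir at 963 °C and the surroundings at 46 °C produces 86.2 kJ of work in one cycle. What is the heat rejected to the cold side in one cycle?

Q_C ≈ 30.0 kJ

T_H = 963 °C → 963 + 273.15 = 1236.15 K.
T_C = 46 °C → 46 + 273.15 = 319.15 K.
The Carnot efficiency is η = 1 − T_C/T_H = 1 − 319.15/1236.15 = 0.7418.
Since Q_C/Q_H = T_C/T_H and Q_H = W/η, Q_C = W·T_C/(T_H − T_C) = 86.2 × 319.15/917.00 = 30.0 kJ.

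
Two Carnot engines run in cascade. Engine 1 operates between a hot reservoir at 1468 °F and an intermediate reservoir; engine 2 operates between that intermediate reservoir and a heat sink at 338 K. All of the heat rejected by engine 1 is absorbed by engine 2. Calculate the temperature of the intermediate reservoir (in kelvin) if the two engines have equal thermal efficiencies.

T_H = 1468 °F → (1468 − 32) × 5/9 = 797.78 °C = 1070.93 K.
Equal efficiencies require 1 − T_m/T_H = 1 − T_C/T_m, i.e. T_m/T_H = T_C/T_m, so T_m = √(T_H·T_C) = √(1070.93 × 338.00) = 602 K.

T_m ≈ 602 K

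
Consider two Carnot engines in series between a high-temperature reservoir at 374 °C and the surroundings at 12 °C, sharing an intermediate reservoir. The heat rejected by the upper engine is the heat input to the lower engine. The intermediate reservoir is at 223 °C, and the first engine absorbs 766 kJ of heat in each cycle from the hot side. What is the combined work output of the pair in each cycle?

W_total ≈ 428 kJ

T_H = 374 °C → 374 + 273.15 = 647.15 K.
T_C = 12 °C → 12 + 273.15 = 285.15 K.
Two reversible stages in series are equivalent to a single Carnot engine between T_H and T_C, so η_total = 1 − T_C/T_H = 1 − 285.15/647.15 = 0.5594.
W_total = η_total · Q_H = 0.5594 × 766 = 428 kJ.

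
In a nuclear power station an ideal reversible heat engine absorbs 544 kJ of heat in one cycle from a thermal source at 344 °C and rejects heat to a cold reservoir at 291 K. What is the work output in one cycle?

W ≈ 287.5 kJ

T_H = 344 °C → 344 + 273.15 = 617.15 K.
The Carnot efficiency is η = 1 − T_C/T_H = 1 − 291.00/617.15 = 0.5285.
W = η·Q_H = 0.5285 × 544 = 287.5 kJ.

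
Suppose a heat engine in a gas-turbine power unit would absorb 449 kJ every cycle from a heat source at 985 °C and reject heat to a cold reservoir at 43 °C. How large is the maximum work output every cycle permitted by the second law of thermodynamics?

T_H = 985 °C → 985 + 273.15 = 1258.15 K.
T_C = 43 °C → 43 + 273.15 = 316.15 K.
The upper bound on efficiency is η_max = 1 − T_C/T_H = 1 − 316.15/1258.15 = 0.7487.
W_max = η_max · Q_H = 0.7487 × 449 = 336.2 kJ.

W_max ≈ 336.2 kJ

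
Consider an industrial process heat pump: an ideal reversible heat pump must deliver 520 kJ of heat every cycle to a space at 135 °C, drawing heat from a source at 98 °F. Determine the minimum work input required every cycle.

T_H = 135 °C → 135 + 273.15 = 408.15 K.
T_C = 98 °F → (98 − 32) × 5/9 = 36.67 °C = 309.82 K.
For a reversible heat pump, COP_HP = T_H/(T_H − T_C) = 408.15/98.33 = 4.1507.
W = Q_H/COP_HP = 520/4.1507 = 125.3 kJ.

W_in ≈ 125.3 kJ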